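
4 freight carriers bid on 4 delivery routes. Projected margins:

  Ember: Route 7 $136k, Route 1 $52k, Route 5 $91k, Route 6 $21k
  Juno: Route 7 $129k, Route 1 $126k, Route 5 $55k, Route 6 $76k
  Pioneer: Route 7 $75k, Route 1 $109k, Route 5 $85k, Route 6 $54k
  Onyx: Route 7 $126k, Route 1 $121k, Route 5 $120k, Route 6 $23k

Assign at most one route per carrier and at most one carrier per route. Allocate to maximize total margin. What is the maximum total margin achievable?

Optimal: Ember→Route 7 ($136k), Juno→Route 6 ($76k), Pioneer→Route 1 ($109k), Onyx→Route 5 ($120k) — total 136+76+109+120 = $441k.
Column-greedy (each route in turn goes to its best remaining carrier) gives $436k, worse by 5.
Swapping Pioneer↔Juno (Pioneer→Route 6 $54k, Juno→Route 1 $126k) loses 5.
Every other assignment is strictly worse.

Maximum total: $441k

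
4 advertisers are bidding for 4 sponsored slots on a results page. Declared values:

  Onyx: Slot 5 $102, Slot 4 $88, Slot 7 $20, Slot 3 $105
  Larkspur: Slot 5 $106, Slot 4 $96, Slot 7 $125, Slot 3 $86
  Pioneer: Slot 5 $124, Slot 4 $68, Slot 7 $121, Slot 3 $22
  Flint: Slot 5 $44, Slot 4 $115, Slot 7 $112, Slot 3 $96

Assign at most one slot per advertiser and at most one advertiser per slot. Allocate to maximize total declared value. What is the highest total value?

Treat this as an assignment problem: match each advertiser to one slot.
Optimal: Onyx→Slot 3 ($105), Larkspur→Slot 7 ($125), Pioneer→Slot 5 ($124), Flint→Slot 4 ($115) — total 105+125+124+115 = $469.
Next-best assignment: Onyx→Slot 3, Larkspur→Slot 5, Pioneer→Slot 7, Flint→Slot 4 = $447.
Swapping Flint↔Onyx (Flint→Slot 3 $96, Onyx→Slot 4 $88) loses 36.

Maximum total: $469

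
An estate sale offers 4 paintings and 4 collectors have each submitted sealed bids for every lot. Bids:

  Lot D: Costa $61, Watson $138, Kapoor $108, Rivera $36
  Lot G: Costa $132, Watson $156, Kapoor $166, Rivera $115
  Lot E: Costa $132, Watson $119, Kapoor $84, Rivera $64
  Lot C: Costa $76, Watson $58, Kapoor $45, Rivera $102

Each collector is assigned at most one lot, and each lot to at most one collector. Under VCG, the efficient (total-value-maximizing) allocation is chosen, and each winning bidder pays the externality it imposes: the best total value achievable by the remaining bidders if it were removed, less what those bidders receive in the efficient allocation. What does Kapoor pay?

Kapoor pays $18.

Efficient allocation: Costa→Lot E ($132), Watson→Lot D ($138), Kapoor→Lot G ($166), Rivera→Lot C ($102); total welfare W = $538.
Kapoor receives Lot G at value $166, so the others get W − 166 = $372.
Without Kapoor: best allocation of the remaining 3 bidders over all 4 lots is Costa→Lot E ($132), Watson→Lot G ($156), Rivera→Lot C ($102), total $390.
VCG payment = (others' best without Kapoor) − (others' welfare with Kapoor) = 390 − 372 = $18.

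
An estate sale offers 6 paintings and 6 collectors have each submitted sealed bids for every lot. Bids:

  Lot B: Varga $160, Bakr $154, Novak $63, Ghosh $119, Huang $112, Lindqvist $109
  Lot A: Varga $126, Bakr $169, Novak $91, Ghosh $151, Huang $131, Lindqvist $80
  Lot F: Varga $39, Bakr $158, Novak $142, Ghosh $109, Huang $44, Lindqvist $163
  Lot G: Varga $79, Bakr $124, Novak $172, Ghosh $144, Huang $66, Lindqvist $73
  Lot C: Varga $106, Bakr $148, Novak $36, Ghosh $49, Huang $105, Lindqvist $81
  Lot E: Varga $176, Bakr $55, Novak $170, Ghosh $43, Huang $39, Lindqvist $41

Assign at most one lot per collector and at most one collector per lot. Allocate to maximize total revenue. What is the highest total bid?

Maximum total: $922

Optimal: Varga→Lot E ($176), Bakr→Lot C ($148), Novak→Lot G ($172), Ghosh→Lot A ($151), Huang→Lot B ($112), Lindqvist→Lot F ($163) — total 176+148+172+151+112+163 = $922.
Every other assignment is strictly worse.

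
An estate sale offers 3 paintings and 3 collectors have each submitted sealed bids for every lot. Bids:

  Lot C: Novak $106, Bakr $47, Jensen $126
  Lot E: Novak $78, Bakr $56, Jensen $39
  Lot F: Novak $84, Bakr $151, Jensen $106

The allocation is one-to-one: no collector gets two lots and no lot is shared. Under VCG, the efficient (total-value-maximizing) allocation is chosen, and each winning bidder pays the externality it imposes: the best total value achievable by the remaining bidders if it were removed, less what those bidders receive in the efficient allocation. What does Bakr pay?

Bakr pays $8.

Efficient allocation: Novak→Lot E ($78), Bakr→Lot F ($151), Jensen→Lot C ($126); total welfare W = $355.
Bakr receives Lot F at value $151, so the others get W − 151 = $204.
Without Bakr: best allocation of the remaining 2 bidders over all 3 lots is Novak→Lot C ($106), Jensen→Lot F ($106), total $212.
VCG payment = (others' best without Bakr) − (others' welfare with Bakr) = 212 − 204 = $8.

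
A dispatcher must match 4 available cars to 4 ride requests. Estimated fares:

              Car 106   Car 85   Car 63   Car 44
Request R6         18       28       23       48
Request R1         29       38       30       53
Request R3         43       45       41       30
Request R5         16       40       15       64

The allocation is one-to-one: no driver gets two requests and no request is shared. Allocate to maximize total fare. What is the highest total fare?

Maximum total: $168

Optimal: Car 106→Request R3 ($43), Car 85→Request R1 ($38), Car 63→Request R6 ($23), Car 44→Request R5 ($64) — total 43+38+23+64 = $168.
Column-greedy (each request in turn goes to its best remaining driver) gives $144, worse by 24.
Next-best assignment: Car 106→Request R3, Car 85→Request R6, Car 63→Request R1, Car 44→Request R5 = $165.
No other one-to-one assignment exceeds $168.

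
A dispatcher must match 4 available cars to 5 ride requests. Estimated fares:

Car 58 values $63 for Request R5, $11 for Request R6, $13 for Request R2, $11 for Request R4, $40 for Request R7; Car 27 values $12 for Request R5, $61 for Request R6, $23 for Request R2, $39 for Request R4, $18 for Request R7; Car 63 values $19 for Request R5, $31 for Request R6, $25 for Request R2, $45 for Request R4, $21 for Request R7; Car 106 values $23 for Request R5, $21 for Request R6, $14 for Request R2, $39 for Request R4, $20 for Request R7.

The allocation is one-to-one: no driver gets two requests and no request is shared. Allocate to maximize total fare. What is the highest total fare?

This is the linear assignment problem.
Optimal: Car 58→Request R5 ($63), Car 27→Request R6 ($61), Car 63→Request R4 ($45), Car 106→Request R7 ($20) — total 63+61+45+20 = $189.
Column-greedy (each request in turn goes to its best remaining driver) gives $188, worse by 1.
Swapping Car 106↔Car 27 (Car 106→Request R6 $21, Car 27→Request R7 $18) loses 42.

Maximum total: $189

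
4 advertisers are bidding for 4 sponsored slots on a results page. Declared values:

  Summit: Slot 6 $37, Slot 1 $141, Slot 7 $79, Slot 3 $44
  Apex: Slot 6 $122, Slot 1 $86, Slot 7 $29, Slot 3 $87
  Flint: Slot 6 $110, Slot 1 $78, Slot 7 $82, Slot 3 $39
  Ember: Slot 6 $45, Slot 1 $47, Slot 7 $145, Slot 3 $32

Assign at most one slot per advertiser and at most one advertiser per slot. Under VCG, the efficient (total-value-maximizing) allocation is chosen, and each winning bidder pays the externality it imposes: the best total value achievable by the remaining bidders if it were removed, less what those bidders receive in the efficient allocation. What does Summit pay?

Efficient allocation: Summit→Slot 1 ($141), Apex→Slot 3 ($87), Flint→Slot 6 ($110), Ember→Slot 7 ($145); total welfare W = $483.
Summit receives Slot 1 at value $141, so the others get W − 141 = $342.
Without Summit: best allocation of the remaining 3 bidders over all 4 slots is Apex→Slot 6 ($122), Flint→Slot 1 ($78), Ember→Slot 7 ($145), total $345.
VCG payment = (others' best without Summit) − (others' welfare with Summit) = 345 − 342 = $3.

Summit pays $3.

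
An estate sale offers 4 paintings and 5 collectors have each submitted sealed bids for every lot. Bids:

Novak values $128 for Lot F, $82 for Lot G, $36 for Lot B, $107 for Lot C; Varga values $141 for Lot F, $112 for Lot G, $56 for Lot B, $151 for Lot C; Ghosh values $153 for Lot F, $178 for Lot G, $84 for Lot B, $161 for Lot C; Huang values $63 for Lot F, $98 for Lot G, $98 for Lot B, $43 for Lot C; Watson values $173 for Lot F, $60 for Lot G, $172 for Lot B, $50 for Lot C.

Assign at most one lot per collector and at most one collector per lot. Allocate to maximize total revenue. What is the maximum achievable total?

This is a one-to-one assignment (maximum-weight bipartite matching).
Optimal: Novak→Lot F ($128), Ghosh→Lot G ($178), Watson→Lot B ($172), Varga→Lot C ($151) — total 128+178+172+151 = $629.
Row-greedy (each collector in turn takes its best remaining lot) gives $555, worse by 74.
Next-best assignment: Watson→Lot F, Ghosh→Lot G, Huang→Lot B, Varga→Lot C = $600.
Every other assignment is strictly worse.

Maximum total: $629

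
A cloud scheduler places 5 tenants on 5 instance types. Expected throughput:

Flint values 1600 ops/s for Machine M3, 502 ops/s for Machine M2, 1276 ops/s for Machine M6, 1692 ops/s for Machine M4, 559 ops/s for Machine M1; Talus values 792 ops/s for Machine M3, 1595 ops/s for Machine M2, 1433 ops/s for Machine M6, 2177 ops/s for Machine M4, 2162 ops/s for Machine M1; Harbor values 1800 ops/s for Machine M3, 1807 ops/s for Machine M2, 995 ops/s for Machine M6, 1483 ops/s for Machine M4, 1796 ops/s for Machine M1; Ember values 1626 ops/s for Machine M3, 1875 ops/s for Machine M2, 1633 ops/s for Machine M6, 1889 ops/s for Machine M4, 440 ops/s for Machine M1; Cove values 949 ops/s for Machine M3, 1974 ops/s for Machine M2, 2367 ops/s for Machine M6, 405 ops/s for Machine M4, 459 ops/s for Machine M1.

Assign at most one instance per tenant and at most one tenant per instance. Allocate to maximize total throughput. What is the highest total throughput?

Optimal: Flint→Machine M4 (1692 ops/s), Talus→Machine M1 (2162 ops/s), Harbor→Machine M3 (1800 ops/s), Ember→Machine M2 (1875 ops/s), Cove→Machine M6 (2367 ops/s) — total 1692+2162+1800+1875+2367 = 9896 ops/s.
Row-greedy (each tenant in turn takes its best remaining instance) gives 8243 ops/s, worse by 1653.
Checked against all permutations: 9896 ops/s is optimal.

Maximum total: 9896 ops/s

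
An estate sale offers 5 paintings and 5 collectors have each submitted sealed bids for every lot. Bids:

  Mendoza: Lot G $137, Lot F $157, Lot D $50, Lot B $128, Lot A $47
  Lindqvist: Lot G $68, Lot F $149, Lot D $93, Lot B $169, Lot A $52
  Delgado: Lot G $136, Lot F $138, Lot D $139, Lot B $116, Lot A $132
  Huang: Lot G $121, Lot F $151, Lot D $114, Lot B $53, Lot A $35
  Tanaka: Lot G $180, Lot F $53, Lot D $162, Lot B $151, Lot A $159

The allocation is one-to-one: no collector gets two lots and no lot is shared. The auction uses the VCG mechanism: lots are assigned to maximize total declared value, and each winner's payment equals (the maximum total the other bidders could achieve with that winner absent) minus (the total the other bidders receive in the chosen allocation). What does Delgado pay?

Delgado pays $4.

Efficient allocation: Mendoza→Lot G ($137), Lindqvist→Lot B ($169), Delgado→Lot D ($139), Huang→Lot F ($151), Tanaka→Lot A ($159); total welfare W = $755.
Delgado receives Lot D at value $139, so the others get W − 139 = $616.
Without Delgado: best allocation of the remaining 4 bidders over all 5 lots is Mendoza→Lot F ($157), Lindqvist→Lot B ($169), Huang→Lot D ($114), Tanaka→Lot G ($180), total $620.
VCG payment = (others' best without Delgado) − (others' welfare with Delgado) = 620 − 616 = $4.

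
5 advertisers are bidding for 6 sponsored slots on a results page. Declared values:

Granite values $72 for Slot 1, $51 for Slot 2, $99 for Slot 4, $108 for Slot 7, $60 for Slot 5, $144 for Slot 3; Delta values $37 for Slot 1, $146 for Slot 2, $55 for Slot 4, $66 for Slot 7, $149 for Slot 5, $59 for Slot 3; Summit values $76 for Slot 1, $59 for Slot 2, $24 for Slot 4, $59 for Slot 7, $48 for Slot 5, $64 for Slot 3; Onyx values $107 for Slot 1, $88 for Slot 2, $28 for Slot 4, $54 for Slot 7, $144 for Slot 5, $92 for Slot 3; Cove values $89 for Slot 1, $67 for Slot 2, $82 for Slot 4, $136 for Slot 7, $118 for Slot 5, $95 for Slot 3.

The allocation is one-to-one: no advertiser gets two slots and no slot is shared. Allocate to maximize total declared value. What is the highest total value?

Max total: $646

Treat this as an assignment problem: match each advertiser to one slot.
Optimal: Granite→Slot 3 ($144), Delta→Slot 2 ($146), Summit→Slot 1 ($76), Onyx→Slot 5 ($144), Cove→Slot 7 ($136) — total 144+146+76+144+136 = $646.
Column-greedy (each slot in turn goes to its best remaining advertiser) gives $536, worse by 110.
Next-best assignment: Granite→Slot 4, Delta→Slot 2, Summit→Slot 1, Onyx→Slot 5, Cove→Slot 7 = $601.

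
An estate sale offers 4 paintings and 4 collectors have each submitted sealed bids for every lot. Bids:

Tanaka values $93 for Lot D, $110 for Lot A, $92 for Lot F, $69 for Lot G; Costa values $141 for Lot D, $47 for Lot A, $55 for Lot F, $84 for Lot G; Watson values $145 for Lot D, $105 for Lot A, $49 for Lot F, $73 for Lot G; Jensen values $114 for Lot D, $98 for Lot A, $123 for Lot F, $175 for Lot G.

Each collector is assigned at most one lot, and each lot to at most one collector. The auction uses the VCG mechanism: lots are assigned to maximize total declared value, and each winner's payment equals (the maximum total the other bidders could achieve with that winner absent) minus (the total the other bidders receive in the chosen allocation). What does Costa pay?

Efficient allocation: Tanaka→Lot F ($92), Costa→Lot D ($141), Watson→Lot A ($105), Jensen→Lot G ($175); total welfare W = $513.
Costa receives Lot D at value $141, so the others get W − 141 = $372.
Without Costa: best allocation of the remaining 3 bidders over all 4 lots is Tanaka→Lot A ($110), Watson→Lot D ($145), Jensen→Lot G ($175), total $430.
VCG payment = (others' best without Costa) − (others' welfare with Costa) = 430 − 372 = $58.

Costa pays $58.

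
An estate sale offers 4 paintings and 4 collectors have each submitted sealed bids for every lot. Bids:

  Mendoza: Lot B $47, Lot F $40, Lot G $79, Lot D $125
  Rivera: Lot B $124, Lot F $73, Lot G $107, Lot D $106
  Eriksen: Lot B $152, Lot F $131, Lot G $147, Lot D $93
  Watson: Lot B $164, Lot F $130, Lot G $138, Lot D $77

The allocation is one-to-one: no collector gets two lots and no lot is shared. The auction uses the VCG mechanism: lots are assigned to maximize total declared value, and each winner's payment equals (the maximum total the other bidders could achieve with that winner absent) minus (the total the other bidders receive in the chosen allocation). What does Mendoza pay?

Efficient allocation: Mendoza→Lot D ($125), Rivera→Lot G ($107), Eriksen→Lot F ($131), Watson→Lot B ($164); total welfare W = $527.
Mendoza receives Lot D at value $125, so the others get W − 125 = $402.
Without Mendoza: best allocation of the remaining 3 bidders over all 4 lots is Rivera→Lot D ($106), Eriksen→Lot G ($147), Watson→Lot B ($164), total $417.
VCG payment = (others' best without Mendoza) − (others' welfare with Mendoza) = 417 − 402 = $15.

Mendoza pays $15.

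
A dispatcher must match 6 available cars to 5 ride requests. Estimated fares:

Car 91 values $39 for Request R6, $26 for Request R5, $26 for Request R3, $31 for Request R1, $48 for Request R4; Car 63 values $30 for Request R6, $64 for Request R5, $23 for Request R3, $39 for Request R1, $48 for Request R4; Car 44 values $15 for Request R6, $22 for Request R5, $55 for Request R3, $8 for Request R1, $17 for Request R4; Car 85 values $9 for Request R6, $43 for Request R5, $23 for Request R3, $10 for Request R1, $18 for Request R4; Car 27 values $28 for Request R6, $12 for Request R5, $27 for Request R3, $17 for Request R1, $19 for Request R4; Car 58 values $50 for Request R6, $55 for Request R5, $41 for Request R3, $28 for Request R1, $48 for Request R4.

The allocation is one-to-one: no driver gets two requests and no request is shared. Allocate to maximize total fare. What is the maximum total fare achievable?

Maximum total: $235

Optimal: Car 58→Request R6 ($50), Car 85→Request R5 ($43), Car 44→Request R3 ($55), Car 63→Request R1 ($39), Car 91→Request R4 ($48) — total 50+43+55+39+48 = $235.
Max-entry greedy (repeatedly take the single best remaining cell) gives $234, worse by 1.
No other one-to-one assignment exceeds $235.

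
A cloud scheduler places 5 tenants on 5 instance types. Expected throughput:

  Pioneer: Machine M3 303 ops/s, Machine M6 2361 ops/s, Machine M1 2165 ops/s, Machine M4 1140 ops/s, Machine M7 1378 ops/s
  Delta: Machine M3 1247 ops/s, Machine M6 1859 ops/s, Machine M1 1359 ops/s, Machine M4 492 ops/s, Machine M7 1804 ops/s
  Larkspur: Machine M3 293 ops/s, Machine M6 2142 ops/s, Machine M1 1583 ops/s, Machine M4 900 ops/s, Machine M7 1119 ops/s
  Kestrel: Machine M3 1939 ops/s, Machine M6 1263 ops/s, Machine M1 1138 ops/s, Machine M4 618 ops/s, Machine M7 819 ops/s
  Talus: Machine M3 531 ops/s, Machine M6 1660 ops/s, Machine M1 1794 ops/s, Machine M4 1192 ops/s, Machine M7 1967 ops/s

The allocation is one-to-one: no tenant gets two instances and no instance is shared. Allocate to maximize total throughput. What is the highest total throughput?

Max total: 9242 ops/s

This is a one-to-one assignment (maximum-weight bipartite matching).
Optimal: Pioneer→Machine M1 (2165 ops/s), Delta→Machine M7 (1804 ops/s), Larkspur→Machine M6 (2142 ops/s), Kestrel→Machine M3 (1939 ops/s), Talus→Machine M4 (1192 ops/s) — total 2165+1804+2142+1939+1192 = 9242 ops/s.
Row-greedy (each tenant in turn takes its best remaining instance) gives 8879 ops/s, worse by 363.
Next-best assignment: Pioneer→Machine M6, Delta→Machine M7, Larkspur→Machine M1, Kestrel→Machine M3, Talus→Machine M4 = 8879 ops/s.
Swapping Kestrel↔Talus (Kestrel→Machine M4 618 ops/s, Talus→Machine M3 531 ops/s) loses 1982.
Checked against all permutations: 9242 ops/s is optimal.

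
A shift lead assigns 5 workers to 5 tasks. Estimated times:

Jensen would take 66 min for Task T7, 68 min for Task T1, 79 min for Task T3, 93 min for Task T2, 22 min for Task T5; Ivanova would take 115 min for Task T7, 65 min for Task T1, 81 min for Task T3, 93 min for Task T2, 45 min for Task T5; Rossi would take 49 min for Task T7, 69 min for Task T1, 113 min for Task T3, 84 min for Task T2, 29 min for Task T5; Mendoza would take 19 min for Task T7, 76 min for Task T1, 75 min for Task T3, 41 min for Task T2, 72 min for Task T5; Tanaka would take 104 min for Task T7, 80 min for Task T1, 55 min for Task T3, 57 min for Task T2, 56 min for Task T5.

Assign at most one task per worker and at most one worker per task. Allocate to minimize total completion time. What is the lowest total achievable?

Minimum total: 232 min

This is the linear assignment problem.
Optimal: Jensen→Task T5 (22 min), Ivanova→Task T1 (65 min), Rossi→Task T7 (49 min), Mendoza→Task T2 (41 min), Tanaka→Task T3 (55 min) — total 22+65+49+41+55 = 232 min.
Column-greedy (each task in turn goes to its cheapest remaining worker) gives 245 min, worse by 13.
Swapping Tanaka↔Rossi (Tanaka→Task T7 104 min, Rossi→Task T3 113 min) adds 113.
Checked against all permutations: 232 min is optimal.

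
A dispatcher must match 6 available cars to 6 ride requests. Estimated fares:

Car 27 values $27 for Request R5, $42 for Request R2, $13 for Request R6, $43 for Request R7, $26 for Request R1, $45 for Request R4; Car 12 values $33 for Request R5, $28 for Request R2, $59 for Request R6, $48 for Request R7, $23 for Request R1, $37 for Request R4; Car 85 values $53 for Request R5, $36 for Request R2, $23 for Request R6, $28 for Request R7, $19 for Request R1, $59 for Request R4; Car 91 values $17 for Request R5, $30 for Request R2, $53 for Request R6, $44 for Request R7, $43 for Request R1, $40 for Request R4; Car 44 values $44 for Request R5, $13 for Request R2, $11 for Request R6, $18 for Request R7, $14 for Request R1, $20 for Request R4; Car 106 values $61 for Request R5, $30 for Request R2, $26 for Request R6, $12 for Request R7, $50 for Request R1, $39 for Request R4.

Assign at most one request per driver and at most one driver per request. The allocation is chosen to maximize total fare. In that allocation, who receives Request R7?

Car 91 receives Request R7.

Optimal: Car 27→Request R2 ($42), Car 12→Request R6 ($59), Car 85→Request R4 ($59), Car 91→Request R7 ($44), Car 44→Request R5 ($44), Car 106→Request R1 ($50) — total 42+59+59+44+44+50 = $298.
Max-entry greedy (repeatedly take the single best remaining cell) gives $279, worse by 19.
Next-best assignment: Car 27→Request R2, Car 12→Request R7, Car 85→Request R4, Car 91→Request R6, Car 44→Request R5, Car 106→Request R1 = $296.
No other one-to-one assignment exceeds $298.
Car 91's own top request is Request R6 ($53), but forcing Car 91→Request R6 and reassigning the rest optimally gives only $296 — worse by 2.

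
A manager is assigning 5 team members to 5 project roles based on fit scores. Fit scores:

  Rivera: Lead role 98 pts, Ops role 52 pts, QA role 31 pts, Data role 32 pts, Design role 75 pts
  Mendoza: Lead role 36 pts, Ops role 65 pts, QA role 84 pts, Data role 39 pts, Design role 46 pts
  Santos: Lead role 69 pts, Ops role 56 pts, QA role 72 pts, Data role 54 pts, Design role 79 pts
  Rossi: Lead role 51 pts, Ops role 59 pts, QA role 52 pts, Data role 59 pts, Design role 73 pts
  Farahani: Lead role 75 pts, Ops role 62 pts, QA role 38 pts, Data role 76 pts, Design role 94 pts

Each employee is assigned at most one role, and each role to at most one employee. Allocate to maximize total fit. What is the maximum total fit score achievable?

This is a one-to-one assignment (maximum-weight bipartite matching).
Optimal: Rivera→Lead role (98 pts), Mendoza→QA role (84 pts), Santos→Design role (79 pts), Rossi→Ops role (59 pts), Farahani→Data role (76 pts) — total 98+84+79+59+76 = 396 pts.
Column-greedy (each role in turn goes to its best remaining employee) gives 384 pts, worse by 12.
Every other assignment is strictly worse.

Maximum total: 396 pts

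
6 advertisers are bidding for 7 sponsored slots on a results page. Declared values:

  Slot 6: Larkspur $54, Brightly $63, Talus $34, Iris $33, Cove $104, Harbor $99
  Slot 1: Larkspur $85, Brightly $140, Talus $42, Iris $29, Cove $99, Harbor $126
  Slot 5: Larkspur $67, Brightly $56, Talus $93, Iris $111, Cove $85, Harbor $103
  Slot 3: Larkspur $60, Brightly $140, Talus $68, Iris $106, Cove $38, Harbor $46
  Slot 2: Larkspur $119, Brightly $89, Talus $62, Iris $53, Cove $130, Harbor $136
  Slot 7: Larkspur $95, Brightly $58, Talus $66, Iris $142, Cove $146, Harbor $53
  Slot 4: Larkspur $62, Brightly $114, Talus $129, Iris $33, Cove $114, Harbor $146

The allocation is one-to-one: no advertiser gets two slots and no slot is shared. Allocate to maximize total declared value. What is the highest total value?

This is the linear assignment problem.
Optimal: Larkspur→Slot 2 ($119), Brightly→Slot 3 ($140), Talus→Slot 4 ($129), Iris→Slot 5 ($111), Cove→Slot 7 ($146), Harbor→Slot 1 ($126) — total 119+140+129+111+146+126 = $771.
Column-greedy (each slot in turn goes to its best remaining advertiser) gives $654, worse by 117.
No other one-to-one assignment exceeds $771.

Maximum total: $771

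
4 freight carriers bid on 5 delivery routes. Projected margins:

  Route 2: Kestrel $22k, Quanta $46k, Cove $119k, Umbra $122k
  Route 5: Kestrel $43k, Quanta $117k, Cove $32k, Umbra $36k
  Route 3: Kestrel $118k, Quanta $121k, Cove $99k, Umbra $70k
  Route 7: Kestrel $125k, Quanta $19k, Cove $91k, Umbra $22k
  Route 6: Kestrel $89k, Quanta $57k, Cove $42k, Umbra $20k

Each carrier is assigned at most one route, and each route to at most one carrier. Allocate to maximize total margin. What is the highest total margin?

Optimal: Kestrel→Route 7 ($125k), Quanta→Route 5 ($117k), Cove→Route 3 ($99k), Umbra→Route 2 ($122k) — total 125+117+99+122 = $463k.
Row-greedy (each carrier in turn takes its best remaining route) gives $401k, worse by 62.
Swapping Umbra↔Kestrel (Umbra→Route 7 $22k, Kestrel→Route 2 $22k) loses 203.
Checked against all permutations: $463k is optimal.

Maximum total: $463k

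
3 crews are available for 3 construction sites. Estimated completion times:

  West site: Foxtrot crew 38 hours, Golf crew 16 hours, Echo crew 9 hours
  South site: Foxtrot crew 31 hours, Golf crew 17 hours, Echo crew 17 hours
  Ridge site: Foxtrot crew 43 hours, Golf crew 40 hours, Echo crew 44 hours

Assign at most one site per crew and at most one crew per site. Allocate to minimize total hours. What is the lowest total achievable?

This is the linear assignment problem.
Optimal: Foxtrot crew→Ridge site (43 hours), Golf crew→South site (17 hours), Echo crew→West site (9 hours) — total 43+17+9 = 69 hours.
Row-greedy (each crew in turn takes its cheapest remaining site) gives 91 hours, worse by 22.
Next-best assignment: Foxtrot crew→Ridge site, Golf crew→West site, Echo crew→South site = 76 hours.

Minimum total: 69 hours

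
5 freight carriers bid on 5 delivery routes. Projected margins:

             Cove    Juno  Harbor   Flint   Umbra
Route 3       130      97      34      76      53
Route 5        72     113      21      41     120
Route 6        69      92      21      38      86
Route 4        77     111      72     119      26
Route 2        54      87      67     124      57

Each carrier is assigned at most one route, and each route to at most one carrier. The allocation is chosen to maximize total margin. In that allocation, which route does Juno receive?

Juno receives Route 6.

Optimal: Cove→Route 3 ($130k), Juno→Route 6 ($92k), Harbor→Route 4 ($72k), Flint→Route 2 ($124k), Umbra→Route 5 ($120k) — total 130+92+72+124+120 = $538k.
Next-best assignment: Cove→Route 3, Juno→Route 6, Harbor→Route 2, Flint→Route 4, Umbra→Route 5 = $528k.
Swapping Flint↔Umbra (Flint→Route 5 $41k, Umbra→Route 2 $57k) loses 146.
Every other assignment is strictly worse.
Juno's own top route is Route 5 ($113k), but forcing Juno→Route 5 and reassigning the rest optimally gives only $525k — worse by 13.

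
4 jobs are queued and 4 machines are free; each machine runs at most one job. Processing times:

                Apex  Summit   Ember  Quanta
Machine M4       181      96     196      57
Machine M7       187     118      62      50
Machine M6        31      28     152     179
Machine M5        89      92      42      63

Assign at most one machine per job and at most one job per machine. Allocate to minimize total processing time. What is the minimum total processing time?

This is a one-to-one assignment (minimum-cost bipartite matching).
Optimal: Apex→Machine M6 (31 min), Summit→Machine M4 (96 min), Ember→Machine M5 (42 min), Quanta→Machine M7 (50 min) — total 31+96+42+50 = 219 min.
Column-greedy (each machine in turn goes to its cheapest remaining job) gives 236 min, worse by 17.
Swapping Quanta↔Ember (Quanta→Machine M5 63 min, Ember→Machine M7 62 min) adds 33.
No other one-to-one assignment undercuts 219 min.

Min total: 219 min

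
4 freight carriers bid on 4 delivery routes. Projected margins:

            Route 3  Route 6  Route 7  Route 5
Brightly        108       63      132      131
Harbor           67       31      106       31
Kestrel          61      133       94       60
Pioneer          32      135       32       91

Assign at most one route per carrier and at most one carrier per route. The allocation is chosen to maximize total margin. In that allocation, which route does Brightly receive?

This is the linear assignment problem.
Optimal: Brightly→Route 3 ($108k), Harbor→Route 7 ($106k), Kestrel→Route 6 ($133k), Pioneer→Route 5 ($91k) — total 108+106+133+91 = $438k.
Column-greedy (each route in turn goes to its best remaining carrier) gives $409k, worse by 29.
Swapping Pioneer↔Kestrel (Pioneer→Route 6 $135k, Kestrel→Route 5 $60k) loses 29.
Every other assignment is strictly worse.
Brightly's own top route is Route 7 ($132k), but forcing Brightly→Route 7 and reassigning the rest optimally gives only $423k — worse by 15.

Brightly receives Route 3.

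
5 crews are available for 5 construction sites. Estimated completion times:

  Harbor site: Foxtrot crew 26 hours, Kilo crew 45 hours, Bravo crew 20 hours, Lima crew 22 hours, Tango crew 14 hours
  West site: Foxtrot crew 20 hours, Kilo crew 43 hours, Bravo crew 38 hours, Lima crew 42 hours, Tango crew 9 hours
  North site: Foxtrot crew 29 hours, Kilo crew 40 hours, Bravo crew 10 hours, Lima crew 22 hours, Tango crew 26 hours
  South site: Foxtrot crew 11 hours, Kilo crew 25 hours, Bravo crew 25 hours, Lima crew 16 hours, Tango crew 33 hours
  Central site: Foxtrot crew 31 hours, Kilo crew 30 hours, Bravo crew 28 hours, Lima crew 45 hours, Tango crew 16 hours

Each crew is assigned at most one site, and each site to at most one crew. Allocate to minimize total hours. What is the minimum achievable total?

Optimal: Foxtrot crew→South site (11 hours), Kilo crew→Central site (30 hours), Bravo crew→North site (10 hours), Lima crew→Harbor site (22 hours), Tango crew→West site (9 hours) — total 11+30+10+22+9 = 82 hours.

Minimum total: 82 hours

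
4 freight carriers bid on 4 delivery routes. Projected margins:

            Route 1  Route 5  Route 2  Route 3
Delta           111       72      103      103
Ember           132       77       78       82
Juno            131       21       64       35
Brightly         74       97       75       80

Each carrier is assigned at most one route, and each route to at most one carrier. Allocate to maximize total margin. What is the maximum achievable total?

Maximum total: $413k

Optimal: Delta→Route 2 ($103k), Ember→Route 3 ($82k), Juno→Route 1 ($131k), Brightly→Route 5 ($97k) — total 103+82+131+97 = $413k.
Max-entry greedy (repeatedly take the single best remaining cell) gives $367k, worse by 46.
Next-best assignment: Delta→Route 3, Ember→Route 2, Juno→Route 1, Brightly→Route 5 = $409k.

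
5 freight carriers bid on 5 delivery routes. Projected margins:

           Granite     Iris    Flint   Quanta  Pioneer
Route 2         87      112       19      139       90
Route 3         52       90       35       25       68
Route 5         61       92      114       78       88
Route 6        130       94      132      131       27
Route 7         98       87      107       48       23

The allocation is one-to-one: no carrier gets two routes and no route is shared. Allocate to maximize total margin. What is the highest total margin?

Optimal: Granite→Route 6 ($130k), Iris→Route 3 ($90k), Flint→Route 7 ($107k), Quanta→Route 2 ($139k), Pioneer→Route 5 ($88k) — total 130+90+107+139+88 = $554k.

Max total: $554k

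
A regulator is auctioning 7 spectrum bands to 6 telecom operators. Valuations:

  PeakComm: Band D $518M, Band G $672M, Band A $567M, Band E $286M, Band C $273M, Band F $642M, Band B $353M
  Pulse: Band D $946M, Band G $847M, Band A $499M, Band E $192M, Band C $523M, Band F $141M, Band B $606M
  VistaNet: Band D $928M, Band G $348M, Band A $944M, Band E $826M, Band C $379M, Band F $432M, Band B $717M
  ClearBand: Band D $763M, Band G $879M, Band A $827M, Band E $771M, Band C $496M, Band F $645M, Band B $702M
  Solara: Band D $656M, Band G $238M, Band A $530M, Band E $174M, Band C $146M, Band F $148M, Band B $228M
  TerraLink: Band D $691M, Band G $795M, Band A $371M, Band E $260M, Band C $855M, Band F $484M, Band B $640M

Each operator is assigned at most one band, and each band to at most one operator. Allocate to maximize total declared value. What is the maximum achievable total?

Max total: $4715M

Optimal: PeakComm→Band F ($642M), Pulse→Band G ($847M), VistaNet→Band A ($944M), ClearBand→Band E ($771M), Solara→Band D ($656M), TerraLink→Band C ($855M) — total 642+847+944+771+656+855 = $4715M.
Column-greedy (each band in turn goes to its best remaining operator) gives $4058M, worse by 657.
Next-best assignment: PeakComm→Band F, Pulse→Band D, VistaNet→Band E, ClearBand→Band G, Solara→Band A, TerraLink→Band C = $4678M.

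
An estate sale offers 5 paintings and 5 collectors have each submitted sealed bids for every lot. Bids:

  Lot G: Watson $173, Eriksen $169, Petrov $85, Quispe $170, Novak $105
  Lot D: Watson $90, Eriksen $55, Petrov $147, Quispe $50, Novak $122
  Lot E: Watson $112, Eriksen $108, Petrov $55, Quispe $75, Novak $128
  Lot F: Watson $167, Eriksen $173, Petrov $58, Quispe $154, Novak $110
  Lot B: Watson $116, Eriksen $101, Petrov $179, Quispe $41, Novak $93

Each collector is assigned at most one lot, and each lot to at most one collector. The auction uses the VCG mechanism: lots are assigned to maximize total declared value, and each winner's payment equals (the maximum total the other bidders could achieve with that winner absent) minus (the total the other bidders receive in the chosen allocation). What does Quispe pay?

Quispe pays $67.

Efficient allocation: Watson→Lot E ($112), Eriksen→Lot F ($173), Petrov→Lot B ($179), Quispe→Lot G ($170), Novak→Lot D ($122); total welfare W = $756.
Quispe receives Lot G at value $170, so the others get W − 170 = $586.
Without Quispe: best allocation of the remaining 4 bidders over all 5 lots is Watson→Lot G ($173), Eriksen→Lot F ($173), Petrov→Lot B ($179), Novak→Lot E ($128), total $653.
VCG payment = (others' best without Quispe) − (others' welfare with Quispe) = 653 − 586 = $67.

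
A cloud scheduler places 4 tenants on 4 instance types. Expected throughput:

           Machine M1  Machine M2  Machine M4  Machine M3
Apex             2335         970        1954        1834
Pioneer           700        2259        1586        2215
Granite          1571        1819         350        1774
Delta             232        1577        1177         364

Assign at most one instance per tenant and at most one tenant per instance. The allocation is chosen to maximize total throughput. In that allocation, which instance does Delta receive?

Optimal: Apex→Machine M1 (2335 ops/s), Pioneer→Machine M3 (2215 ops/s), Granite→Machine M2 (1819 ops/s), Delta→Machine M4 (1177 ops/s) — total 2335+2215+1819+1177 = 7546 ops/s.
Row-greedy (each tenant in turn takes its best remaining instance) gives 7545 ops/s, worse by 1.
Next-best assignment: Apex→Machine M1, Pioneer→Machine M2, Granite→Machine M3, Delta→Machine M4 = 7545 ops/s.
Swapping Granite↔Delta (Granite→Machine M4 350 ops/s, Delta→Machine M2 1577 ops/s) loses 1069.
Every other assignment is strictly worse.
Delta's own top instance is Machine M2 (1577 ops/s), but forcing Delta→Machine M2 and reassigning the rest optimally gives only 7317 ops/s — worse by 229.

Delta receives Machine M4.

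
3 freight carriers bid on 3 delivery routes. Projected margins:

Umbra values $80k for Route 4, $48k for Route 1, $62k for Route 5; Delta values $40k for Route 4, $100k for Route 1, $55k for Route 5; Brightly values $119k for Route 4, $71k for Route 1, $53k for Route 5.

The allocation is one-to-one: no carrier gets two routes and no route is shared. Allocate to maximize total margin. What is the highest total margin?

Treat this as an assignment problem: match each carrier to one route.
Optimal: Umbra→Route 5 ($62k), Delta→Route 1 ($100k), Brightly→Route 4 ($119k) — total 62+100+119 = $281k.
Row-greedy (each carrier in turn takes its best remaining route) gives $233k, worse by 48.
Next-best assignment: Umbra→Route 4, Delta→Route 1, Brightly→Route 5 = $233k.
Swapping Brightly↔Umbra (Brightly→Route 5 $53k, Umbra→Route 4 $80k) loses 48.
Every other assignment is strictly worse.

Maximum total: $281k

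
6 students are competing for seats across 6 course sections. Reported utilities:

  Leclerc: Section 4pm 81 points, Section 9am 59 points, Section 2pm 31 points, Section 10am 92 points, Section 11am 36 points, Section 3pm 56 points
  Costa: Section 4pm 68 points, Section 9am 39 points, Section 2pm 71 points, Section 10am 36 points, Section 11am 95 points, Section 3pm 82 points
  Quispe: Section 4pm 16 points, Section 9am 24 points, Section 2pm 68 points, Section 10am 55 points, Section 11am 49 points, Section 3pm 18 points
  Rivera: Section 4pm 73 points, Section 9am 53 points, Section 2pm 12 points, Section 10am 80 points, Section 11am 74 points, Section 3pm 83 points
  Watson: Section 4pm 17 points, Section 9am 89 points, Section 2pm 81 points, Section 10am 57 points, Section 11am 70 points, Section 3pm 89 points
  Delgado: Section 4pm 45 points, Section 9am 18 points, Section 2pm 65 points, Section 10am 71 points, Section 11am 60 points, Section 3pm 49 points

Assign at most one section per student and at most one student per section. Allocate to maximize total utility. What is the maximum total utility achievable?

Maximum total: 487 points

Treat this as an assignment problem: match each student to one section.
Optimal: Leclerc→Section 4pm (81 points), Costa→Section 11am (95 points), Quispe→Section 2pm (68 points), Rivera→Section 3pm (83 points), Watson→Section 9am (89 points), Delgado→Section 10am (71 points) — total 81+95+68+83+89+71 = 487 points.
Row-greedy (each student in turn takes its best remaining section) gives 472 points, worse by 15.
Next-best assignment: Leclerc→Section 10am, Costa→Section 11am, Quispe→Section 2pm, Rivera→Section 3pm, Watson→Section 9am, Delgado→Section 4pm = 472 points.
Swapping Leclerc↔Costa (Leclerc→Section 11am 36 points, Costa→Section 4pm 68 points) loses 72.
Every other assignment is strictly worse.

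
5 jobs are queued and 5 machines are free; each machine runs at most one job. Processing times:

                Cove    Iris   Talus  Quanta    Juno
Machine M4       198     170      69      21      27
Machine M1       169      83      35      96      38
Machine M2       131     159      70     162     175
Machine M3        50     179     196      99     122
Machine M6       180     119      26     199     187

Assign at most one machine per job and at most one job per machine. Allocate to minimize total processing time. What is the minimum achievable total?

Min total: 294 min

Treat this as an assignment problem: match each job to one machine.
Optimal: Cove→Machine M3 (50 min), Iris→Machine M2 (159 min), Talus→Machine M6 (26 min), Quanta→Machine M4 (21 min), Juno→Machine M1 (38 min) — total 50+159+26+21+38 = 294 min.
Row-greedy (each job in turn takes its cheapest remaining machine) gives 355 min, worse by 61.
Next-best assignment: Cove→Machine M3, Iris→Machine M6, Talus→Machine M2, Quanta→Machine M4, Juno→Machine M1 = 298 min.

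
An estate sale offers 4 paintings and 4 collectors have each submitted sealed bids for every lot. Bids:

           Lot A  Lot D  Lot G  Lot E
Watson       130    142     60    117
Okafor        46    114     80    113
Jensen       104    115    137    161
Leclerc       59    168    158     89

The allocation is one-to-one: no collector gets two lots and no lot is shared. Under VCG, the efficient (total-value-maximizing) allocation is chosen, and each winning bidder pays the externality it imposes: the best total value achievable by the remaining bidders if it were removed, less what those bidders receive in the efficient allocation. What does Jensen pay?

Jensen pays $11.

Efficient allocation: Watson→Lot A ($130), Okafor→Lot D ($114), Jensen→Lot E ($161), Leclerc→Lot G ($158); total welfare W = $563.
Jensen receives Lot E at value $161, so the others get W − 161 = $402.
Without Jensen: best allocation of the remaining 3 bidders over all 4 lots is Watson→Lot D ($142), Okafor→Lot E ($113), Leclerc→Lot G ($158), total $413.
VCG payment = (others' best without Jensen) − (others' welfare with Jensen) = 413 − 402 = $11.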